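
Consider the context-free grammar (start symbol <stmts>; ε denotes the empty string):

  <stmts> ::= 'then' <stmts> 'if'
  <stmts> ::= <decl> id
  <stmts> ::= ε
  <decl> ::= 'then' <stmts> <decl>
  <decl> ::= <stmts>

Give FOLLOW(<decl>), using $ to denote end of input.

{ id }

In <stmts> ::= <decl> id: add FIRST(id) = { id }.
In <decl> ::= 'then' <stmts> <decl>: <decl> is at the end, add FOLLOW(<decl>) = { id }.
Union: FOLLOW(<decl>) = { id }.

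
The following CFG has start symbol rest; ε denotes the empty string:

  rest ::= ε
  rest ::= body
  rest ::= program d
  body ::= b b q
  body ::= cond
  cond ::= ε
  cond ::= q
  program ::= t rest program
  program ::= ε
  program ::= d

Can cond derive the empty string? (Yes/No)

Yes

cond has an ε-production, so cond ⇒ ε.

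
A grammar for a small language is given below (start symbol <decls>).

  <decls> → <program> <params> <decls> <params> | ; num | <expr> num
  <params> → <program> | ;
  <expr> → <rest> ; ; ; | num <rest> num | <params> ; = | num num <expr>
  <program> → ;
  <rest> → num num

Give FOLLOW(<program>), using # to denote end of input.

In <decls> → <program> <params> <decls> <params>: add FIRST(<params> <decls> <params>) = { ; }.
In <params> → <program>: <program> is at the end, add FOLLOW(<params>) = { #, ;, num }.
Union: FOLLOW(<program>) = { #, ;, num }.

{ #, ;, num }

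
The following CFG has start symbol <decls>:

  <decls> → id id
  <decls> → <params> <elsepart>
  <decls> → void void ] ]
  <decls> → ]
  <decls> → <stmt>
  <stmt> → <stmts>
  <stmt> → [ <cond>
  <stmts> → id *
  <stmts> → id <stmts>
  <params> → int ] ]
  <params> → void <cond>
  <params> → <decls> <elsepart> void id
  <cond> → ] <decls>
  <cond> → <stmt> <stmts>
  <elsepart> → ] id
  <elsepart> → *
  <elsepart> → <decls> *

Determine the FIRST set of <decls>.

{ [, ], id, int, void }

<decls> → id id contributes {id}.
From <decls> → <params> <elsepart>: add FIRST(<params>) = { [, ], id, int, void }.
<decls> → void void ] ] contributes {void}.
<decls> → ] contributes {]}.
From <decls> → <stmt>: add FIRST(<stmt>) = { [, id }.
Union: FIRST(<decls>) = { [, ], id, int, void }.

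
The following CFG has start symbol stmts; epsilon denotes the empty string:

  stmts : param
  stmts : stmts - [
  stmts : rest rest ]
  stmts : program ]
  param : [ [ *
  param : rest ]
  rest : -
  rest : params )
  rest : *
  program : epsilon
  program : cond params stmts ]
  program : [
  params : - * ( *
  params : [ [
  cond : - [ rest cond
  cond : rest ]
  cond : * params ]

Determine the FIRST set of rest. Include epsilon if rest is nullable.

rest : - contributes {-}.
From rest : params ): add FIRST(params) = { -, [ }.
rest : * contributes {*}.
Union: FIRST(rest) = { *, -, [ }.

{ *, -, [ }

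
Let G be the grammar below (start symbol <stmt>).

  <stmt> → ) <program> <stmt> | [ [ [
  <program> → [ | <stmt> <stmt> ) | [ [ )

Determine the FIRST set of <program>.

{ ), [ }

<program> → [ contributes {[}.
From <program> → <stmt> <stmt> ): add FIRST(<stmt>) = { ), [ }.
<program> → [ [ ) contributes {[}.
Union: FIRST(<program>) = { ), [ }.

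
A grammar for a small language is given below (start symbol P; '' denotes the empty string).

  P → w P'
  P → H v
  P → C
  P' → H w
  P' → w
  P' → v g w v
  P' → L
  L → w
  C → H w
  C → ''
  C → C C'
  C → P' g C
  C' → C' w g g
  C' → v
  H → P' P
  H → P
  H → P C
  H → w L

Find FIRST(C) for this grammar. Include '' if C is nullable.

From C → H w: H nullable, take FIRST(H) ∪ {w} = { v, w }.
C → '' contributes ''.
From C → C C': C nullable, take FIRST(C) ∪ FIRST(C') = { v, w }.
From C → P' g C: add FIRST(P') = { v, w }.
Union: FIRST(C) = { v, w, '' }.

{ v, w, '' }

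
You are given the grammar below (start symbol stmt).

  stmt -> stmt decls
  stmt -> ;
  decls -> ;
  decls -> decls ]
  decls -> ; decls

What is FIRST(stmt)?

{ ; }

From stmt -> stmt decls: add FIRST(stmt) = { ; }.
stmt -> ; contributes {;}.
Union: FIRST(stmt) = { ; }.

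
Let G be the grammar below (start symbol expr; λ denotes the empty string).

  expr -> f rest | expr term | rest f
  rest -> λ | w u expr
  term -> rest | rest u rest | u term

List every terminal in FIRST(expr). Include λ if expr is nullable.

{ f, w }

expr -> f rest contributes {f}.
From expr -> expr term: add FIRST(expr) = { f, w }.
From expr -> rest f: rest nullable, take FIRST(rest) ∪ {f} = { f, w }.
Union: FIRST(expr) = { f, w }.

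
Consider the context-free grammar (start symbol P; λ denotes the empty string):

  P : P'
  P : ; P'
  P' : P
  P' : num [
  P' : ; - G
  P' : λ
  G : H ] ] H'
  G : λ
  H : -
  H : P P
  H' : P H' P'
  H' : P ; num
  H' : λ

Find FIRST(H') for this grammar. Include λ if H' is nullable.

{ ;, num, λ }

From H' : P H' P': P, H', P' nullable, take FIRST(P) ∪ FIRST(H') ∪ FIRST(P') = { ;, num }; also λ since the whole RHS is nullable.
From H' : P ; num: P nullable, take FIRST(P) ∪ {;} = { ;, num }.
H' : λ contributes λ.
Union: FIRST(H') = { ;, num, λ }.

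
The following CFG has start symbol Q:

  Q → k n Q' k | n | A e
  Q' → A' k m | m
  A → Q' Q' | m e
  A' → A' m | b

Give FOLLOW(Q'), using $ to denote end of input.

In Q → k n Q' k: add FIRST(k) = { k }.
In A → Q' Q': add FIRST(Q') = { b, m }.
In A → Q' Q': Q' is at the end, add FOLLOW(A) = { e }.
Union: FOLLOW(Q') = { b, e, k, m }.

{ b, e, k, m }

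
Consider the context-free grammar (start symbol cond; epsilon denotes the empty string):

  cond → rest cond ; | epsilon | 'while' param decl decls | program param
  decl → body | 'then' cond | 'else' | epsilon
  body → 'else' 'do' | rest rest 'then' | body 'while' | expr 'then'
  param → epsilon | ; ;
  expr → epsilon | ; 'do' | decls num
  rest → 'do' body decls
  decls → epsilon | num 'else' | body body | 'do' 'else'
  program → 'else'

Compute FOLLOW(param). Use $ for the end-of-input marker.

In cond → 'while' param decl decls: add FIRST(decl decls)\{epsilon} = { 'do', 'else', 'then', ;, num }.
  Since decl decls is nullable, also add FOLLOW(cond) = { $, 'do', 'else', 'then', ;, num }.
In cond → program param: param is at the end, add FOLLOW(cond) = { $, 'do', 'else', 'then', ;, num }.
Union: FOLLOW(param) = { $, 'do', 'else', 'then', ;, num }.

{ $, 'do', 'else', 'then', ;, num }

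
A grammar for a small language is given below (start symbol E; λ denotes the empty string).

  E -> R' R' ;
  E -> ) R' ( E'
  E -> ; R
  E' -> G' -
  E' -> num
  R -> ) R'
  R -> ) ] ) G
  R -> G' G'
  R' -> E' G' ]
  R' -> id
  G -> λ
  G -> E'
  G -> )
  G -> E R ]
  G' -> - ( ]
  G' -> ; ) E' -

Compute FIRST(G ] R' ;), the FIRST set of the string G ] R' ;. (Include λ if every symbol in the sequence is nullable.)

{ ), -, ;, ], id, num }

Add FIRST(G)\{λ} = { ), -, ;, id, num }; G is nullable, continue.
] is a terminal; add {]} and stop.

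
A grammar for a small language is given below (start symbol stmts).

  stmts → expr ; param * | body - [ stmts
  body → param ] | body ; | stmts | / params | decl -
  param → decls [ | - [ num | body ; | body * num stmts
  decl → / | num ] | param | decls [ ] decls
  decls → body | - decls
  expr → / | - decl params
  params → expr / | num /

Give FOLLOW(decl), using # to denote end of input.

In body → decl -: add FIRST(-) = { - }.
In expr → - decl params: add FIRST(params) = { -, /, num }.
Union: FOLLOW(decl) = { -, /, num }.

{ -, /, num }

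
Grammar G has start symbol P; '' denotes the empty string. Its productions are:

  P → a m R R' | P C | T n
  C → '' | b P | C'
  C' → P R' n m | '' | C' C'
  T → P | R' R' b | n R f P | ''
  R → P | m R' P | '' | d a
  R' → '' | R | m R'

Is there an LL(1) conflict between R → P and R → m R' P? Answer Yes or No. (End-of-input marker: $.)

FIRST(P) = { a, b, d, m, n } and FIRST(m R' P) = { m }.
Both contain m, so the two alternatives are not disjoint — LL(1) conflict.

Yes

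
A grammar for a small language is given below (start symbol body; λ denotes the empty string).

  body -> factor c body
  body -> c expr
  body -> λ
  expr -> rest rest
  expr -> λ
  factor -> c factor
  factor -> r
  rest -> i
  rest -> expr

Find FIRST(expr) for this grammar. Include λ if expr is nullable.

From expr -> rest rest: rest, rest nullable, take FIRST(rest) ∪ FIRST(rest) = { i }; also λ since the whole RHS is nullable.
expr -> λ contributes λ.
Union: FIRST(expr) = { i, λ }.

{ i, λ }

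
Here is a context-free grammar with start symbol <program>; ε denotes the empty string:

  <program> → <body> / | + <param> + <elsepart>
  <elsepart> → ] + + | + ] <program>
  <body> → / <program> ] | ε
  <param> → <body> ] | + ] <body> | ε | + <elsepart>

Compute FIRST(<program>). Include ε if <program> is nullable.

{ +, / }

From <program> → <body> /: <body> nullable, take FIRST(<body>) ∪ {/} = { / }.
<program> → + <param> + <elsepart> contributes {+}.
Union: FIRST(<program>) = { +, / }.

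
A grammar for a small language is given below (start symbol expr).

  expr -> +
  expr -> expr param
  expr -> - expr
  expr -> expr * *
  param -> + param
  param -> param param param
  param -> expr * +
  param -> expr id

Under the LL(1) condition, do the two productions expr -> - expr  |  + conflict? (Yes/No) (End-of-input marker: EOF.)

No

FIRST(- expr) = { - } and FIRST(+) = { + }.
The FIRST sets are disjoint and neither alternative is nullable — no conflict.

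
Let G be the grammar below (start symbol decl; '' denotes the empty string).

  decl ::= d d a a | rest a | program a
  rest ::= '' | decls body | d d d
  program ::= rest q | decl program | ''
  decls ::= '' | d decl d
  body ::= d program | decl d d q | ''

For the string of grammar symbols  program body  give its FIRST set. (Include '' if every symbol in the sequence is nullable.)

{ a, d, q, '' }

Add FIRST(program)\{''} = { a, d, q }; program is nullable, continue.
Add FIRST(body)\{''} = { a, d, q }; body is nullable, continue.
Every symbol is nullable, so include ''.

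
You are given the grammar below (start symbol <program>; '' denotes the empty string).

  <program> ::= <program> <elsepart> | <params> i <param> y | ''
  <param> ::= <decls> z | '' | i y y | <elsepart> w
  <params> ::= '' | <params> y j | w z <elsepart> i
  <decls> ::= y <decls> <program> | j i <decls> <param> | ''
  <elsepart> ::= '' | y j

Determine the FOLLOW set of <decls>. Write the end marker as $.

In <param> ::= <decls> z: add FIRST(z) = { z }.
In <decls> ::= y <decls> <program>: add FIRST(<program>)\{''} = { i, w, y }.
  Since <program> is nullable, also add FOLLOW(<decls>) = { i, j, w, y, z }.
In <decls> ::= j i <decls> <param>: add FIRST(<param>)\{''} = { i, j, w, y, z }.
  Since <param> is nullable, also add FOLLOW(<decls>) = { i, j, w, y, z }.
Union: FOLLOW(<decls>) = { i, j, w, y, z }.

{ i, j, w, y, z }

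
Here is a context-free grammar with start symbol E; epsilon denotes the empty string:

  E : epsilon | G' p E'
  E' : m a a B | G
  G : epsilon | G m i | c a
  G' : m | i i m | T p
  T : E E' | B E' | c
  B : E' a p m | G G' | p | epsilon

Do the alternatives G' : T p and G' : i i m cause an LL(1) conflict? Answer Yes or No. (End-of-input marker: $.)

FIRST(T p) = { a, c, i, m, p } and FIRST(i i m) = { i }.
Both contain i, so the two alternatives are not disjoint — LL(1) conflict.

Yes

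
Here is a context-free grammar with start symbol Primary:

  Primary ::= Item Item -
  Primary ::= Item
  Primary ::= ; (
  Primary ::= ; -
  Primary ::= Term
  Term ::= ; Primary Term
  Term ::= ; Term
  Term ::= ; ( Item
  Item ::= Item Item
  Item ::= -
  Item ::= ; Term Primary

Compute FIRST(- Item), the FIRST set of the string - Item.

- is a terminal; add {-} and stop.

{ - }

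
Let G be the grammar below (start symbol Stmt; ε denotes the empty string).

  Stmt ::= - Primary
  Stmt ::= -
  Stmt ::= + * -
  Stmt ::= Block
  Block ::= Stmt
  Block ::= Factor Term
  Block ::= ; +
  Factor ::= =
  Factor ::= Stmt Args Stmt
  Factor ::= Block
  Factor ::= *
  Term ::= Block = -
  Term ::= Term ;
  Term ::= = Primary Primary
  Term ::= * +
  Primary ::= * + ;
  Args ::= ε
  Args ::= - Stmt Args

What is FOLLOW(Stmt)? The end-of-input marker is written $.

{ $, *, +, -, ;, = }

Stmt is the start symbol, so $ ∈ FOLLOW(Stmt).
In Block ::= Stmt: Stmt is at the end, add FOLLOW(Block) = { $, *, +, -, ;, = }.
In Factor ::= Stmt Args Stmt: add FIRST(Args Stmt) = { *, +, -, ;, = }.
In Factor ::= Stmt Args Stmt: Stmt is at the end, add FOLLOW(Factor) = { *, +, -, ;, = }.
In Args ::= - Stmt Args: add FIRST(Args)\{ε} = { - }.
  Since Args is nullable, also add FOLLOW(Args) = { *, +, -, ;, = }.
Union: FOLLOW(Stmt) = { $, *, +, -, ;, = }.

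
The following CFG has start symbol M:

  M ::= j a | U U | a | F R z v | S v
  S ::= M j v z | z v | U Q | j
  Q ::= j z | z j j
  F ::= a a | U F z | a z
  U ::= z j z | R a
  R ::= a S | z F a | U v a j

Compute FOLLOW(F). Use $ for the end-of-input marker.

In M ::= F R z v: add FIRST(R z v) = { a, z }.
In F ::= U F z: add FIRST(z) = { z }.
In R ::= z F a: add FIRST(a) = { a }.
Union: FOLLOW(F) = { a, z }.

{ a, z }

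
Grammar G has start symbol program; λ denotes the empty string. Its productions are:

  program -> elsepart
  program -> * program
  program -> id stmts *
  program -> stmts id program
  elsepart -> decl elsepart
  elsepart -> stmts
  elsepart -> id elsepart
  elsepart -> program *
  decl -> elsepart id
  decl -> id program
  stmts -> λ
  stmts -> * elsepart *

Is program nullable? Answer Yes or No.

program -> elsepart and each of elsepart is nullable, so program ⇒* λ.

Yes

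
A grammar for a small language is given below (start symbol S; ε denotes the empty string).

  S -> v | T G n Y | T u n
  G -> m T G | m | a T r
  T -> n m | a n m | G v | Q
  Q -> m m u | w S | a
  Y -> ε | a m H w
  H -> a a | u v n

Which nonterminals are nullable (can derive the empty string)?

Directly nullable (have an ε-production): Y.
No other nonterminal has a production whose RHS symbols are all nullable.

{ Y }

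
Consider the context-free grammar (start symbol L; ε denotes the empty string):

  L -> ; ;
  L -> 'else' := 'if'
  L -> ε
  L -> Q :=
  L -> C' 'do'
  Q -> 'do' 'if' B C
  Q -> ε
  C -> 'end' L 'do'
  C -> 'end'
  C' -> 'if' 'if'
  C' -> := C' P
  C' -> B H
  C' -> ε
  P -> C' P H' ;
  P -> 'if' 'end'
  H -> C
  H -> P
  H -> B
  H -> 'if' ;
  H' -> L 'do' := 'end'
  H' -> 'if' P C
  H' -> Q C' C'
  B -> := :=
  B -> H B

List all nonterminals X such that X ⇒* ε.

Directly nullable (have an ε-production): L, Q, C'.
H' -> Q C' C' with every symbol nullable, so H' is nullable.
No other nonterminal has a production whose RHS symbols are all nullable.

{ C', H', L, Q }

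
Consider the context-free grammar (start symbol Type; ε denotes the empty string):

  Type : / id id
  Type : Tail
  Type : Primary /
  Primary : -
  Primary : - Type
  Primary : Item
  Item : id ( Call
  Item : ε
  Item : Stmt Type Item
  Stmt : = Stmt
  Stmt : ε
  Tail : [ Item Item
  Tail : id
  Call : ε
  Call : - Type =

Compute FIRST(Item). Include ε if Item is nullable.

{ -, /, =, [, id, ε }

Item : id ( Call contributes {id}.
Item : ε contributes ε.
From Item : Stmt Type Item: Stmt nullable, take FIRST(Stmt) ∪ FIRST(Type) = { -, /, =, [, id }.
Union: FIRST(Item) = { -, /, =, [, id, ε }.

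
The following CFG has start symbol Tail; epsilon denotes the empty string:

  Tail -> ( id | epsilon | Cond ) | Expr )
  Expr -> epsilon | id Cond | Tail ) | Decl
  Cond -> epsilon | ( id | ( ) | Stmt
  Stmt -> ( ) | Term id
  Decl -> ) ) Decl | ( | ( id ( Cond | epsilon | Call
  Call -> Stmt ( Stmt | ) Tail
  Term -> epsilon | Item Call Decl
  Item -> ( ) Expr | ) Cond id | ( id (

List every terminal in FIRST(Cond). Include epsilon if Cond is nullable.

{ (, ), id, epsilon }

Cond -> epsilon contributes epsilon.
Cond -> ( id contributes {(}.
Cond -> ( ) contributes {(}.
From Cond -> Stmt: add FIRST(Stmt) = { (, ), id }.
Union: FIRST(Cond) = { (, ), id, epsilon }.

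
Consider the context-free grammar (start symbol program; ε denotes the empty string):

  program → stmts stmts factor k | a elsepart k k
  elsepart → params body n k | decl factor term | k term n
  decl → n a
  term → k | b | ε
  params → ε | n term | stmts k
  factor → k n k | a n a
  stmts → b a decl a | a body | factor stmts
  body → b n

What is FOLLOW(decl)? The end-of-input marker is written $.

In elsepart → decl factor term: add FIRST(factor term) = { a, k }.
In stmts → b a decl a: add FIRST(a) = { a }.
Union: FOLLOW(decl) = { a, k }.

{ a, k }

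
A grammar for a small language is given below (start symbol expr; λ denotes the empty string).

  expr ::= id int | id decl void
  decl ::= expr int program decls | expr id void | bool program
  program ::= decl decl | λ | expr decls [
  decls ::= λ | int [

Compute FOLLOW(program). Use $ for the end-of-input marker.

{ bool, id, int, void }

In decl ::= expr int program decls: add FIRST(decls)\{λ} = { int }.
  Since decls is nullable, also add FOLLOW(decl) = { bool, id, int, void }.
In decl ::= bool program: program is at the end, add FOLLOW(decl) = { bool, id, int, void }.
Union: FOLLOW(program) = { bool, id, int, void }.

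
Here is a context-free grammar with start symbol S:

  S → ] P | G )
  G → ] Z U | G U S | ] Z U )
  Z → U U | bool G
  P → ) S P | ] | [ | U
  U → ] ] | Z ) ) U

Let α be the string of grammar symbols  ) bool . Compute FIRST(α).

{ ) }

) is a terminal; add {)} and stop.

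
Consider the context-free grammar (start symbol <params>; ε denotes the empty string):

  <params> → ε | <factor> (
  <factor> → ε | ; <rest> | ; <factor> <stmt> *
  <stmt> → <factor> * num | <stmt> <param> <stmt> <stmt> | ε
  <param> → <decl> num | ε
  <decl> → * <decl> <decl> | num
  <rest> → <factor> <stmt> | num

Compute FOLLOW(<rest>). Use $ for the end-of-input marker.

In <factor> → ; <rest>: <rest> is at the end, add FOLLOW(<factor>) = { (, *, ;, num }.
Union: FOLLOW(<rest>) = { (, *, ;, num }.

{ (, *, ;, num }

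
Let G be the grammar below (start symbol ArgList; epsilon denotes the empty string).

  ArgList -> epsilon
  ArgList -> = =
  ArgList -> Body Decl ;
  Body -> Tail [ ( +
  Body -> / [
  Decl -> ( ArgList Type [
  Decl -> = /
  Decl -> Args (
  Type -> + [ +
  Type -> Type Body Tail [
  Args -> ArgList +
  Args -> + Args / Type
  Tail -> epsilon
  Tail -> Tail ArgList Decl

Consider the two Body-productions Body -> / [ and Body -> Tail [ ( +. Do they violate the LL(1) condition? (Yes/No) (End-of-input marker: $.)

FIRST(/ [) = { / } and FIRST(Tail [ ( +) = { (, +, /, =, [ }.
Both contain /, so the two alternatives are not disjoint — LL(1) conflict.

Yes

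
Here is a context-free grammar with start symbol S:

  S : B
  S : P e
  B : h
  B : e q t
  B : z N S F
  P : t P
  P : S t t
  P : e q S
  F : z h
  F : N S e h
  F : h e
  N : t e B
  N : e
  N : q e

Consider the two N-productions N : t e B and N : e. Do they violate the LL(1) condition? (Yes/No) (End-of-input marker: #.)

FIRST(t e B) = { t } and FIRST(e) = { e }.
The FIRST sets are disjoint and neither alternative is nullable — no conflict.

No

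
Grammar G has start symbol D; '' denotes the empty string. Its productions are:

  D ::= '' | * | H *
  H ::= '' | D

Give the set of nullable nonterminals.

{ D, H }

Directly nullable (have an ''-production): D, H.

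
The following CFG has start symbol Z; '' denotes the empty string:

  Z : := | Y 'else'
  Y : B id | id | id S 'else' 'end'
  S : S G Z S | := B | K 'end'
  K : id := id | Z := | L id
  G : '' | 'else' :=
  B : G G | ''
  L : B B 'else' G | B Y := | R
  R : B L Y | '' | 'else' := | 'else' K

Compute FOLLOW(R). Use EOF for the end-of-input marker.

{ 'else', id }

In L : R: R is at the end, add FOLLOW(L) = { 'else', id }.
Union: FOLLOW(R) = { 'else', id }.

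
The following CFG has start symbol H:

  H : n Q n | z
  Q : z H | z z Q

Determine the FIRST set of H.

H : n Q n contributes {n}.
H : z contributes {z}.
Union: FIRST(H) = { n, z }.

{ n, z }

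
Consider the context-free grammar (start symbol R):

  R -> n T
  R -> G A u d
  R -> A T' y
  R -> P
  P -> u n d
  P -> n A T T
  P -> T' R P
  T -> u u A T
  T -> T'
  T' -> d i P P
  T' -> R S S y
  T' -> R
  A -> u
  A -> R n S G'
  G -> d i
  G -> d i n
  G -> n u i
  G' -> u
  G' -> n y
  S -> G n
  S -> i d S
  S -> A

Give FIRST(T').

T' -> d i P P contributes {d}.
From T' -> R S S y: add FIRST(R) = { d, n, u }.
From T' -> R: add FIRST(R) = { d, n, u }.
Union: FIRST(T') = { d, n, u }.

{ d, n, u }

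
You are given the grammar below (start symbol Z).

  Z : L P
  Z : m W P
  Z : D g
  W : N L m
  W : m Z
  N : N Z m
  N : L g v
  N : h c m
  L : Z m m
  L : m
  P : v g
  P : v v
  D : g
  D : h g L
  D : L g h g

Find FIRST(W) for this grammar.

From W : N L m: add FIRST(N) = { g, h, m }.
W : m Z contributes {m}.
Union: FIRST(W) = { g, h, m }.

{ g, h, m }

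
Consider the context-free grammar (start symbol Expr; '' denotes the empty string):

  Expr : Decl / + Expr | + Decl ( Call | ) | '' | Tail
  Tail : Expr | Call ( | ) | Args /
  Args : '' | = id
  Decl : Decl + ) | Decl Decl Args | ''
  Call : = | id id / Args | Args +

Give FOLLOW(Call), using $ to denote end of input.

In Expr : + Decl ( Call: Call is at the end, add FOLLOW(Expr) = { $ }.
In Tail : Call (: add FIRST(() = { ( }.
Union: FOLLOW(Call) = { $, ( }.

{ $, ( }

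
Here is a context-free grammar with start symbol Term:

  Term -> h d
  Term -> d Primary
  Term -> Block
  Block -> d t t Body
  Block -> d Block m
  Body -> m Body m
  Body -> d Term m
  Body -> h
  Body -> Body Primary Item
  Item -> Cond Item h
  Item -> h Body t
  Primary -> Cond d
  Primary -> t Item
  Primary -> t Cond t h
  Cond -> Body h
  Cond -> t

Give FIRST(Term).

{ d, h }

Term -> h d contributes {h}.
Term -> d Primary contributes {d}.
From Term -> Block: add FIRST(Block) = { d }.
Union: FIRST(Term) = { d, h }.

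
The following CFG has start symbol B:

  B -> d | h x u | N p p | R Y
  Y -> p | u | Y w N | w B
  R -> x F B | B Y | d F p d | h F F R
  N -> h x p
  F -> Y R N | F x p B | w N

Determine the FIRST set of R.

{ d, h, x }

R -> x F B contributes {x}.
From R -> B Y: add FIRST(B) = { d, h, x }.
R -> d F p d contributes {d}.
R -> h F F R contributes {h}.
Union: FIRST(R) = { d, h, x }.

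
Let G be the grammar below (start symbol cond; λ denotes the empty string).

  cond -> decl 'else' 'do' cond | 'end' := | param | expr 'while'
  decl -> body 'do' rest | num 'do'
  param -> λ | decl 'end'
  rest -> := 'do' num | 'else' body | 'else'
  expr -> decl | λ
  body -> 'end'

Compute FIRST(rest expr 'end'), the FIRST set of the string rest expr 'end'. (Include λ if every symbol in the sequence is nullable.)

Add FIRST(rest) = { 'else', := }; rest is not nullable, stop.

{ 'else', := }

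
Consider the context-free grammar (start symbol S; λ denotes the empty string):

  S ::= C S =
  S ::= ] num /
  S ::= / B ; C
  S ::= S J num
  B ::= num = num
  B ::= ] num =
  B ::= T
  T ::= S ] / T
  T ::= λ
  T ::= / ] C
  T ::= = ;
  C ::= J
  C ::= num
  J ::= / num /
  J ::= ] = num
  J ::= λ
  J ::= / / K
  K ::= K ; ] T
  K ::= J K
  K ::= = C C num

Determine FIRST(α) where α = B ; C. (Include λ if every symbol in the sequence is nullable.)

Add FIRST(B)\{λ} = { /, =, ], num }; B is nullable, continue.
; is a terminal; add {;} and stop.

{ /, ;, =, ], num }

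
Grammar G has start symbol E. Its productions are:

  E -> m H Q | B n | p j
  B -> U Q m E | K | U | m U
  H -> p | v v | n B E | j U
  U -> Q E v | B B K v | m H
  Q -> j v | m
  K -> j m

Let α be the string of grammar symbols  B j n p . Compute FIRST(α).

Add FIRST(B) = { j, m }; B is not nullable, stop.

{ j, m }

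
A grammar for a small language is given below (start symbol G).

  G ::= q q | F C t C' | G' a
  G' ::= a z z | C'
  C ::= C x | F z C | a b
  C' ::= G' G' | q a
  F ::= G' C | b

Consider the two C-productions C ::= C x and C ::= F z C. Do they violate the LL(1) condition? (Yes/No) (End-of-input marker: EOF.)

FIRST(C x) = { a, b, q } and FIRST(F z C) = { a, b, q }.
Both contain a, so the two alternatives are not disjoint — LL(1) conflict.

Yes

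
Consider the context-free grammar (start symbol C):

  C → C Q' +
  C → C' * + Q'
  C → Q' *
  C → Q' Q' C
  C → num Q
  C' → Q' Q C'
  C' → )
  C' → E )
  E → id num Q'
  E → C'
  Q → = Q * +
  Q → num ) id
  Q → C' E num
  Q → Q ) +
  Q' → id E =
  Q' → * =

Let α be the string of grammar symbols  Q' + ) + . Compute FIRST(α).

{ *, id }

Add FIRST(Q') = { *, id }; Q' is not nullable, stop.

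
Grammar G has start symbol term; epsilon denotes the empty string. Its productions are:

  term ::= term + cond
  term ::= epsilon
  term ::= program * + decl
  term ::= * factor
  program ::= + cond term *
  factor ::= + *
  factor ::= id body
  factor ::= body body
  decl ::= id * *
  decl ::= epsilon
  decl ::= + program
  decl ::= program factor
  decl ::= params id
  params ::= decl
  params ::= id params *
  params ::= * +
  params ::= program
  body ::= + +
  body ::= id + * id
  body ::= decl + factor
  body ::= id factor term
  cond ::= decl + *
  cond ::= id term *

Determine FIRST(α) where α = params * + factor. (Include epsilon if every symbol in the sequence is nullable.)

Add FIRST(params)\{epsilon} = { *, +, id }; params is nullable, continue.
* is a terminal; add {*} and stop.

{ *, +, id }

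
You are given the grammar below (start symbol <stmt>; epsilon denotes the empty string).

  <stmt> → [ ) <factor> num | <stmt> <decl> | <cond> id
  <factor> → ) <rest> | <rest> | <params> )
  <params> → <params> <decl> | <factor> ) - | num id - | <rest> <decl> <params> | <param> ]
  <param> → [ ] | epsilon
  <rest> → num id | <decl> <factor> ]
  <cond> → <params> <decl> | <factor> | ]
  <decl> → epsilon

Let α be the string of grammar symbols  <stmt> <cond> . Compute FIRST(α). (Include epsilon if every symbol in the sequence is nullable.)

Add FIRST(<stmt>) = { ), [, ], num }; <stmt> is not nullable, stop.

{ ), [, ], num }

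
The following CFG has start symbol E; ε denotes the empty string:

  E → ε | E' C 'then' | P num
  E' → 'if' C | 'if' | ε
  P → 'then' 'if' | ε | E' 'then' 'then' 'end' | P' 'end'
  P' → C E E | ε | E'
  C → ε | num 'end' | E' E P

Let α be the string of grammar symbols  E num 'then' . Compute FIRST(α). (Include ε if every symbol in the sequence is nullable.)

{ 'end', 'if', 'then', num }

Add FIRST(E)\{ε} = { 'end', 'if', 'then', num }; E is nullable, continue.
num is a terminal; add {num} and stop.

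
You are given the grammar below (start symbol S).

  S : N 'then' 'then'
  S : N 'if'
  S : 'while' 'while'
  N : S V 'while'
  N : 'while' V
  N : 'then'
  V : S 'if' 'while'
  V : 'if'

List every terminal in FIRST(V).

{ 'if', 'then', 'while' }

From V : S 'if' 'while': add FIRST(S) = { 'then', 'while' }.
V : 'if' contributes {'if'}.
Union: FIRST(V) = { 'if', 'then', 'while' }.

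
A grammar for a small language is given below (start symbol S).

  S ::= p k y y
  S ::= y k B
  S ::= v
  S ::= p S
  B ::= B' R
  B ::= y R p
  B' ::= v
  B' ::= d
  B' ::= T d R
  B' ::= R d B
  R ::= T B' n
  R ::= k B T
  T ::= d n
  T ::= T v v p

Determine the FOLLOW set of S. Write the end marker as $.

{ $ }

S is the start symbol, so $ ∈ FOLLOW(S).
In S ::= p S: S is at the end, add FOLLOW(S) = { $ }.
Union: FOLLOW(S) = { $ }.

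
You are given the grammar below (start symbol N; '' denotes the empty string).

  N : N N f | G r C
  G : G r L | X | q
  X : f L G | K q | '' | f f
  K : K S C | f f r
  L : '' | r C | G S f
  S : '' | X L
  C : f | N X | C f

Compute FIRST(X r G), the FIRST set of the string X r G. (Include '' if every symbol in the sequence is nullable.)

{ f, r }

Add FIRST(X)\{''} = { f }; X is nullable, continue.
r is a terminal; add {r} and stop.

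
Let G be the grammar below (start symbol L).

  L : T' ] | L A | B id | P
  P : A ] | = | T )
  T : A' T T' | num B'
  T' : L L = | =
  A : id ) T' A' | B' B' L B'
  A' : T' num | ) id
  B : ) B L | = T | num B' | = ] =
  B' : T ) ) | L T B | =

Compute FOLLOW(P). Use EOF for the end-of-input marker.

In L : P: P is at the end, add FOLLOW(L) = { EOF, ), =, ], id, num }.
Union: FOLLOW(P) = { EOF, ), =, ], id, num }.

{ EOF, ), =, ], id, num }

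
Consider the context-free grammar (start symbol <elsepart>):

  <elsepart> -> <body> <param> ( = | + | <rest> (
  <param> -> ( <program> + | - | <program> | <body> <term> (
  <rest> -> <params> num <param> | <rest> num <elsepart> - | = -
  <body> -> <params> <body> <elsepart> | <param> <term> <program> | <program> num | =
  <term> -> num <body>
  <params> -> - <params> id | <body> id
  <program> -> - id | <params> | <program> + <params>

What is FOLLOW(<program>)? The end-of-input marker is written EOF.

In <param> -> ( <program> +: add FIRST(+) = { + }.
In <param> -> <program>: <program> is at the end, add FOLLOW(<param>) = { (, num }.
In <body> -> <param> <term> <program>: <program> is at the end, add FOLLOW(<body>) = { (, +, -, =, id, num }.
In <body> -> <program> num: add FIRST(num) = { num }.
In <program> -> <program> + <params>: add FIRST(+ <params>) = { + }.
Union: FOLLOW(<program>) = { (, +, -, =, id, num }.

{ (, +, -, =, id, num }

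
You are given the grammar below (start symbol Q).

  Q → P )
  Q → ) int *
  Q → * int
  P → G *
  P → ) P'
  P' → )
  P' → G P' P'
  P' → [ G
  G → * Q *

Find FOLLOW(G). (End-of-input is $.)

{ ), *, [ }

In P → G *: add FIRST(*) = { * }.
In P' → G P' P': add FIRST(P' P') = { ), *, [ }.
In P' → [ G: G is at the end, add FOLLOW(P') = { ), *, [ }.
Union: FOLLOW(G) = { ), *, [ }.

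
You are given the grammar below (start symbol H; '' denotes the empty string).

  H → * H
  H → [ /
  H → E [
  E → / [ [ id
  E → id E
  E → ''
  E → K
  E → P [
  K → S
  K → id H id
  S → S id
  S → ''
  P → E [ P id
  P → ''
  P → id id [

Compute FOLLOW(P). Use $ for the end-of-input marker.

In E → P [: add FIRST([) = { [ }.
In P → E [ P id: add FIRST(id) = { id }.
Union: FOLLOW(P) = { [, id }.

{ [, id }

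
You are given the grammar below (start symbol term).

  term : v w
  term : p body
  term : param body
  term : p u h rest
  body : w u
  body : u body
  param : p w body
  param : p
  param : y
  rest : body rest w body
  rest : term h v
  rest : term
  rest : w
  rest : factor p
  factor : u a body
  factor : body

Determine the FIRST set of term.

term : v w contributes {v}.
term : p body contributes {p}.
From term : param body: add FIRST(param) = { p, y }.
term : p u h rest contributes {p}.
Union: FIRST(term) = { p, v, y }.

{ p, v, y }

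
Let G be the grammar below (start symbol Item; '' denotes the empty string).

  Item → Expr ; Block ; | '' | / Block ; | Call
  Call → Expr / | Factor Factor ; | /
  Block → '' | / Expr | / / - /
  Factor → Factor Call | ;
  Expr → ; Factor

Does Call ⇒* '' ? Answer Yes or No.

No

Nullable nonterminals: Block, Item.
No production of Call has an RHS whose symbols are all nullable, so Call is not nullable.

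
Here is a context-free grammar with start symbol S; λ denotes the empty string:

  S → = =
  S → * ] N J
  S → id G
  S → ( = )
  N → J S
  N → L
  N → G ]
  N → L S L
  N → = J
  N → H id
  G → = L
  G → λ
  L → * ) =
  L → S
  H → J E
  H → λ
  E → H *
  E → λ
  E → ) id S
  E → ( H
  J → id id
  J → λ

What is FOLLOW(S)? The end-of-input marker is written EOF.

S is the start symbol, so EOF ∈ FOLLOW(S).
In N → J S: S is at the end, add FOLLOW(N) = { EOF, (, *, =, ], id }.
In N → L S L: add FIRST(L) = { (, *, =, id }.
In L → S: S is at the end, add FOLLOW(L) = { EOF, (, *, =, ], id }.
In E → ) id S: S is at the end, add FOLLOW(E) = { *, id }.
Union: FOLLOW(S) = { EOF, (, *, =, ], id }.

{ EOF, (, *, =, ], id }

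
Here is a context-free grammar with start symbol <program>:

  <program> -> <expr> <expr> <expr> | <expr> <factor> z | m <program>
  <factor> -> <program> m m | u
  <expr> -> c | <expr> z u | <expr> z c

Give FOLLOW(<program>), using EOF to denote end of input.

<program> is the start symbol, so EOF ∈ FOLLOW(<program>).
In <program> -> m <program>: <program> is at the end, add FOLLOW(<program>) = { EOF, m }.
In <factor> -> <program> m m: add FIRST(m m) = { m }.
Union: FOLLOW(<program>) = { EOF, m }.

{ EOF, m }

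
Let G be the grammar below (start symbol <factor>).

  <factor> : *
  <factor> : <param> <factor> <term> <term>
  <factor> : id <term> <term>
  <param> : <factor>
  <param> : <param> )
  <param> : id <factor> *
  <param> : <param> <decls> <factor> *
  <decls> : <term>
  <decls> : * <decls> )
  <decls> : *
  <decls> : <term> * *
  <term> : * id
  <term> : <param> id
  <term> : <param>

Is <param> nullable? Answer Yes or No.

No

No nonterminal in this grammar is nullable.
No production of <param> has an RHS whose symbols are all nullable, so <param> is not nullable.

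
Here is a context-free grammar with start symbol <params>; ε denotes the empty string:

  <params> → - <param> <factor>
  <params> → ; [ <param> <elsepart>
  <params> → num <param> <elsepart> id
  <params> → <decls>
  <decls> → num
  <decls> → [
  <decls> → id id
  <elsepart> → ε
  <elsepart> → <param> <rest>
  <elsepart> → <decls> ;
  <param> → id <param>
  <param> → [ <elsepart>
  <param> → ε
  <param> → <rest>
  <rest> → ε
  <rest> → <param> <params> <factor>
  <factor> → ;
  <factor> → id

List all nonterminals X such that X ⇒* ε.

Directly nullable (have an ε-production): <elsepart>, <param>, <rest>.
No other nonterminal has a production whose RHS symbols are all nullable.

{ <elsepart>, <param>, <rest> }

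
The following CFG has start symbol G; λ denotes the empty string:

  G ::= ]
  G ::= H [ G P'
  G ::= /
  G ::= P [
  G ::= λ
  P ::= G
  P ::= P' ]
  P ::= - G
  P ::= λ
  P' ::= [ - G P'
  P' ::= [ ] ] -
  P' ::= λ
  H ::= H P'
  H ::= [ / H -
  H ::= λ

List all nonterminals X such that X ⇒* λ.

Directly nullable (have an λ-production): G, P, P', H.

{ G, H, P, P' }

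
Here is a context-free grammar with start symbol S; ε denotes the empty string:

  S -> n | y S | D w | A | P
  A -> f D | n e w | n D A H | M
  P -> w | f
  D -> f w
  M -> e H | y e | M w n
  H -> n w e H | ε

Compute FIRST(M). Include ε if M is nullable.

M -> e H contributes {e}.
M -> y e contributes {y}.
From M -> M w n: add FIRST(M) = { e, y }.
Union: FIRST(M) = { e, y }.

{ e, y }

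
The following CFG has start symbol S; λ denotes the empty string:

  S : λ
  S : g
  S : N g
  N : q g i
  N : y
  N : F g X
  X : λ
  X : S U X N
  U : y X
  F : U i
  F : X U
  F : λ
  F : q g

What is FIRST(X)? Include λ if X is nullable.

{ g, q, y, λ }

X : λ contributes λ.
From X : S U X N: S nullable, take FIRST(S) ∪ FIRST(U) = { g, q, y }.
Union: FIRST(X) = { g, q, y, λ }.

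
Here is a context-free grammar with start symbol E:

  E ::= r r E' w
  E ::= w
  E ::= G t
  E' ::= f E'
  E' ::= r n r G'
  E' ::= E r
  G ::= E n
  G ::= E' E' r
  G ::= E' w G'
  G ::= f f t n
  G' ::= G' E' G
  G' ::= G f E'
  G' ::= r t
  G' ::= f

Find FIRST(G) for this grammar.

From G ::= E n: add FIRST(E) = { f, r, w }.
From G ::= E' E' r: add FIRST(E') = { f, r, w }.
From G ::= E' w G': add FIRST(E') = { f, r, w }.
G ::= f f t n contributes {f}.
Union: FIRST(G) = { f, r, w }.

{ f, r, w }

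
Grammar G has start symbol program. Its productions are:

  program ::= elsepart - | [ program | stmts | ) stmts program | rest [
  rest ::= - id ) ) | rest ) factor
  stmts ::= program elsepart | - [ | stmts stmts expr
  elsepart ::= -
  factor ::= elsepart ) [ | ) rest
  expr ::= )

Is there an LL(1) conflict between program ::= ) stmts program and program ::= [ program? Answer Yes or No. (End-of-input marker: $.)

No

FIRST() stmts program) = { ) } and FIRST([ program) = { [ }.
The FIRST sets are disjoint and neither alternative is nullable — no conflict.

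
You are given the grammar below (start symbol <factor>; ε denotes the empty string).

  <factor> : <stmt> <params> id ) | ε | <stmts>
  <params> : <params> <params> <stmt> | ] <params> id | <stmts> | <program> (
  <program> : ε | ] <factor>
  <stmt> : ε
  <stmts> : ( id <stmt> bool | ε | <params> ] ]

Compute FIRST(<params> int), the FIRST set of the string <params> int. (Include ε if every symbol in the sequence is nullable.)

Add FIRST(<params>)\{ε} = { (, ] }; <params> is nullable, continue.
int is a terminal; add {int} and stop.

{ (, ], int }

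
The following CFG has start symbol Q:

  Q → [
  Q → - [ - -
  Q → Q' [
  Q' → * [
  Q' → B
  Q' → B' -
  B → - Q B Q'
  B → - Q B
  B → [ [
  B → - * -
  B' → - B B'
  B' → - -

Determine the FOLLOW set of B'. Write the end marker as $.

{ - }

In Q' → B' -: add FIRST(-) = { - }.
In B' → - B B': B' is at the end, add FOLLOW(B') = { - }.
Union: FOLLOW(B') = { - }.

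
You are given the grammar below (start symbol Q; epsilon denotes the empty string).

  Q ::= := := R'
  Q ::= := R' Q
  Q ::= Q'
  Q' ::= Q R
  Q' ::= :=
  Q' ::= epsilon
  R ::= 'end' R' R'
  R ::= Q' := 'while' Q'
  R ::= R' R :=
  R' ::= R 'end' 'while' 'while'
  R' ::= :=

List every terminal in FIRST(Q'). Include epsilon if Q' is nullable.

From Q' ::= Q R: Q nullable, take FIRST(Q) ∪ FIRST(R) = { 'end', := }.
Q' ::= := contributes {:=}.
Q' ::= epsilon contributes epsilon.
Union: FIRST(Q') = { 'end', :=, epsilon }.

{ 'end', :=, epsilon }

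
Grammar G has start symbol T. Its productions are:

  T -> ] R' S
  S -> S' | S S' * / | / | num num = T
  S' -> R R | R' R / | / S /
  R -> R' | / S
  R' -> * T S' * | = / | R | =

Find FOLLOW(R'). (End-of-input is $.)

{ $, *, /, =, num }

In T -> ] R' S: add FIRST(S) = { *, /, =, num }.
In S' -> R' R /: add FIRST(R /) = { *, /, = }.
In R -> R': R' is at the end, add FOLLOW(R) = { $, *, /, =, num }.
Union: FOLLOW(R') = { $, *, /, =, num }.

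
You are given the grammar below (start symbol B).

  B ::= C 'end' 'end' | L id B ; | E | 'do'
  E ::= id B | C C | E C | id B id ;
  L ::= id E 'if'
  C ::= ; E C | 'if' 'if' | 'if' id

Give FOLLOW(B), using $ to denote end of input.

B is the start symbol, so $ ∈ FOLLOW(B).
In B ::= L id B ;: add FIRST(;) = { ; }.
In E ::= id B: B is at the end, add FOLLOW(E) = { $, 'if', ;, id }.
In E ::= id B id ;: add FIRST(id ;) = { id }.
Union: FOLLOW(B) = { $, 'if', ;, id }.

{ $, 'if', ;, id }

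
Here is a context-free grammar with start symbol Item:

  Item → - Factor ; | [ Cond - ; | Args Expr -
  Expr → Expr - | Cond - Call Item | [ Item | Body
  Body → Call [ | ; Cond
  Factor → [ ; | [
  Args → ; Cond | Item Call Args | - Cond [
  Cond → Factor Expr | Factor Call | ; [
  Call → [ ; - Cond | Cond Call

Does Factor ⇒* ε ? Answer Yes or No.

No nonterminal in this grammar is nullable.
No production of Factor has an RHS whose symbols are all nullable, so Factor is not nullable.

No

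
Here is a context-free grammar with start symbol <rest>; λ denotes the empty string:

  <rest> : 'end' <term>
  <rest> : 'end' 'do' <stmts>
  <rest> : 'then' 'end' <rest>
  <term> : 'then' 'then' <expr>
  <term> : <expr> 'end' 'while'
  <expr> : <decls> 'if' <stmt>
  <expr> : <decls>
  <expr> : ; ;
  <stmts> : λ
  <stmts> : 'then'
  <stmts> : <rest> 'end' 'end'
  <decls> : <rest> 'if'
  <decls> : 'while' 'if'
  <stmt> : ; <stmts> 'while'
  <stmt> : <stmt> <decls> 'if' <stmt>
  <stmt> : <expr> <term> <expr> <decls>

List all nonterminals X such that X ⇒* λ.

{ <stmts> }

Directly nullable (have an λ-production): <stmts>.
No other nonterminal has a production whose RHS symbols are all nullable.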